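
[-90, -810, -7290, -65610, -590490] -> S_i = -90*9^i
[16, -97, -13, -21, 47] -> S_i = Random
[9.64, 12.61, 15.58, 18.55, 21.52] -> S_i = 9.64 + 2.97*i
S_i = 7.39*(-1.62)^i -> [7.39, -11.97, 19.39, -31.42, 50.9]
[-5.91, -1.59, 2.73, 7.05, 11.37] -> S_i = -5.91 + 4.32*i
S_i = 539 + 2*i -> [539, 541, 543, 545, 547]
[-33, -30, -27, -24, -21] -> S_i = -33 + 3*i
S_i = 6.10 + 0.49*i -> [6.1, 6.59, 7.08, 7.57, 8.06]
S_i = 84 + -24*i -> [84, 60, 36, 12, -12]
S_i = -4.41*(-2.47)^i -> [-4.41, 10.89, -26.9, 66.46, -164.14]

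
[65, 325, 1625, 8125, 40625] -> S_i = 65*5^i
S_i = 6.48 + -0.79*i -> [6.48, 5.69, 4.9, 4.11, 3.32]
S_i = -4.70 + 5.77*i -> [-4.7, 1.07, 6.84, 12.61, 18.38]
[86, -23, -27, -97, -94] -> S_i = Random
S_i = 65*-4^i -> [65, -260, 1040, -4160, 16640]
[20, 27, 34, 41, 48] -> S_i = 20 + 7*i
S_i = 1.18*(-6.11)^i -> [1.18, -7.21, 44.05, -269.16, 1644.55]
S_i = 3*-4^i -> [3, -12, 48, -192, 768]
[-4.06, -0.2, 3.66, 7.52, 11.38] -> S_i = -4.06 + 3.86*i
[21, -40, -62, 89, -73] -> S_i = Random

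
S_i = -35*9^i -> [-35, -315, -2835, -25515, -229635]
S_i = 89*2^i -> [89, 178, 356, 712, 1424]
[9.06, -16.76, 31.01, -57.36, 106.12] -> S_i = 9.06*(-1.85)^i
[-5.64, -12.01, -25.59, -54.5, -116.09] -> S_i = -5.64*2.13^i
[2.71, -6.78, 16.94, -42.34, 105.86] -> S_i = 2.71*(-2.50)^i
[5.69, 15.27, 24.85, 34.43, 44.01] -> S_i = 5.69 + 9.58*i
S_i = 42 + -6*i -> [42, 36, 30, 24, 18]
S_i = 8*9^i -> [8, 72, 648, 5832, 52488]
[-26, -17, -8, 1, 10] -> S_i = -26 + 9*i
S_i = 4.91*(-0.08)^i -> [4.91, -0.39, 0.03, -0.0, 0.0]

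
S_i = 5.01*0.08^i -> [5.01, 0.4, 0.03, 0.0, 0.0]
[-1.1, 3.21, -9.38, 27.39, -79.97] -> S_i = -1.10*(-2.92)^i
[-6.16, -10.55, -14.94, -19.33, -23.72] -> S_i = -6.16 + -4.39*i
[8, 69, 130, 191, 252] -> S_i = 8 + 61*i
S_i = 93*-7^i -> [93, -651, 4557, -31899, 223293]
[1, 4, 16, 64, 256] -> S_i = 1*4^i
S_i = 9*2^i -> [9, 18, 36, 72, 144]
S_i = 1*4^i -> [1, 4, 16, 64, 256]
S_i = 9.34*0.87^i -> [9.34, 8.13, 7.07, 6.15, 5.35]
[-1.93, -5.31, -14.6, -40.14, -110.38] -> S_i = -1.93*2.75^i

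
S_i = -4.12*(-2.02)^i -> [-4.12, 8.32, -16.81, 33.96, -68.6]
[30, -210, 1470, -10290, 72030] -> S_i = 30*-7^i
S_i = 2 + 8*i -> [2, 10, 18, 26, 34]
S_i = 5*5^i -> [5, 25, 125, 625, 3125]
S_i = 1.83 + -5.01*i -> [1.83, -3.18, -8.19, -13.2, -18.21]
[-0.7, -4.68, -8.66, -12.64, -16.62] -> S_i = -0.70 + -3.98*i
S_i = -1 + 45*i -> [-1, 44, 89, 134, 179]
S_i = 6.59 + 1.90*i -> [6.59, 8.49, 10.39, 12.29, 14.19]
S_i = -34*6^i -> [-34, -204, -1224, -7344, -44064]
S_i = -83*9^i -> [-83, -747, -6723, -60507, -544563]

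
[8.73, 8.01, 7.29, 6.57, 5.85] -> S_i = 8.73 + -0.72*i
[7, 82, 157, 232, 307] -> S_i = 7 + 75*i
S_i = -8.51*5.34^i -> [-8.51, -45.44, -242.67, -1295.85, -6919.82]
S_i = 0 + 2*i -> [0, 2, 4, 6, 8]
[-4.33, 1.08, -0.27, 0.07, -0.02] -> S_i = -4.33*(-0.25)^i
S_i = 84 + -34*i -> [84, 50, 16, -18, -52]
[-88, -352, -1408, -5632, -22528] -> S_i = -88*4^i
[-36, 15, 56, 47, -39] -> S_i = Random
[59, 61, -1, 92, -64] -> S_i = Random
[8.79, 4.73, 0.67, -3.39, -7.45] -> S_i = 8.79 + -4.06*i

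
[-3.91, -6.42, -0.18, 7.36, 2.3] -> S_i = Random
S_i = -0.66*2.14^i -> [-0.66, -1.41, -3.02, -6.47, -13.84]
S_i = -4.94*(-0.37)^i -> [-4.94, 1.83, -0.68, 0.25, -0.09]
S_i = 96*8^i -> [96, 768, 6144, 49152, 393216]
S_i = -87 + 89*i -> [-87, 2, 91, 180, 269]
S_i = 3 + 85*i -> [3, 88, 173, 258, 343]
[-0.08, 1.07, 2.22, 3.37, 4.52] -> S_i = -0.08 + 1.15*i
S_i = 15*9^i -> [15, 135, 1215, 10935, 98415]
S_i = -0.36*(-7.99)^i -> [-0.36, 2.88, -22.98, 183.63, -1467.2]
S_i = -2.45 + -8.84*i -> [-2.45, -11.29, -20.13, -28.97, -37.81]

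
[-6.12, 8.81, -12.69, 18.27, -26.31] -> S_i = -6.12*(-1.44)^i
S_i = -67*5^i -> [-67, -335, -1675, -8375, -41875]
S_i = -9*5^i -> [-9, -45, -225, -1125, -5625]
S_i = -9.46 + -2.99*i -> [-9.46, -12.45, -15.44, -18.43, -21.42]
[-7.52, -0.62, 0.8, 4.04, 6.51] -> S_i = Random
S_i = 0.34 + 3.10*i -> [0.34, 3.44, 6.54, 9.64, 12.74]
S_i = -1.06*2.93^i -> [-1.06, -3.11, -9.1, -26.66, -78.12]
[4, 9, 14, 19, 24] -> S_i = 4 + 5*i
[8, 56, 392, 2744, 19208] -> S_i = 8*7^i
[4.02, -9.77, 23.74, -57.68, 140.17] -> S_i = 4.02*(-2.43)^i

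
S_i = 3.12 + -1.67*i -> [3.12, 1.45, -0.22, -1.89, -3.56]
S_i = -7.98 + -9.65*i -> [-7.98, -17.63, -27.28, -36.93, -46.58]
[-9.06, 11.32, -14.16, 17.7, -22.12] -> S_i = -9.06*(-1.25)^i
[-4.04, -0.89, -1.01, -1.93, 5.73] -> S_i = Random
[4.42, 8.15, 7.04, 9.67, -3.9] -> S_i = Random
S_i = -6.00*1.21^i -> [-6.0, -7.26, -8.78, -10.63, -12.86]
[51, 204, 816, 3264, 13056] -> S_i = 51*4^i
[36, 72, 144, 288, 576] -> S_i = 36*2^i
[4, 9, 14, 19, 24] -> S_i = 4 + 5*i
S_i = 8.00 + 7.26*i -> [8.0, 15.26, 22.52, 29.78, 37.04]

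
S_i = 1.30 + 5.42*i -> [1.3, 6.72, 12.14, 17.56, 22.98]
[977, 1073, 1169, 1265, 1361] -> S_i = 977 + 96*i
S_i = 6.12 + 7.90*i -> [6.12, 14.02, 21.92, 29.82, 37.72]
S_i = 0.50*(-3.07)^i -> [0.5, -1.54, 4.71, -14.47, 44.41]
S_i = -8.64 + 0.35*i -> [-8.64, -8.29, -7.94, -7.59, -7.24]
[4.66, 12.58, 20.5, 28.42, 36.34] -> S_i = 4.66 + 7.92*i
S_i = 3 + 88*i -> [3, 91, 179, 267, 355]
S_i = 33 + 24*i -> [33, 57, 81, 105, 129]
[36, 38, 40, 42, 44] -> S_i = 36 + 2*i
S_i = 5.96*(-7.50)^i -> [5.96, -44.7, 335.25, -2514.38, 18857.81]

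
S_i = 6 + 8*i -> [6, 14, 22, 30, 38]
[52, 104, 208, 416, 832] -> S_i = 52*2^i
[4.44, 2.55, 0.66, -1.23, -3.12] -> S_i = 4.44 + -1.89*i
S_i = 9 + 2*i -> [9, 11, 13, 15, 17]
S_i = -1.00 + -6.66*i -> [-1.0, -7.66, -14.32, -20.98, -27.64]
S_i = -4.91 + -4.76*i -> [-4.91, -9.67, -14.43, -19.19, -23.95]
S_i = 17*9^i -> [17, 153, 1377, 12393, 111537]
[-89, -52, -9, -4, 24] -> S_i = Random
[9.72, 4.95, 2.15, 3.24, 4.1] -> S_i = Random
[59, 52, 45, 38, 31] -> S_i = 59 + -7*i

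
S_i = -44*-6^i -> [-44, 264, -1584, 9504, -57024]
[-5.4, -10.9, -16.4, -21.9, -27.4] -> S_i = -5.40 + -5.50*i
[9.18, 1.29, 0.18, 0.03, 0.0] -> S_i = 9.18*0.14^i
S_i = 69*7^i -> [69, 483, 3381, 23667, 165669]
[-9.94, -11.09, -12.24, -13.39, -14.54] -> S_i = -9.94 + -1.15*i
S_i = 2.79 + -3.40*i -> [2.79, -0.61, -4.01, -7.41, -10.81]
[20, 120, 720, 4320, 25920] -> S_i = 20*6^i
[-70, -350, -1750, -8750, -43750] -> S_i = -70*5^i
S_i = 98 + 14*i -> [98, 112, 126, 140, 154]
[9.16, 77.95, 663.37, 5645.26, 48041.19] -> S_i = 9.16*8.51^i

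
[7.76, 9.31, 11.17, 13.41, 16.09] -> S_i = 7.76*1.20^i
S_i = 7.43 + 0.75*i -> [7.43, 8.18, 8.93, 9.68, 10.43]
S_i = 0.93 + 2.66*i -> [0.93, 3.59, 6.25, 8.91, 11.57]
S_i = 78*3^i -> [78, 234, 702, 2106, 6318]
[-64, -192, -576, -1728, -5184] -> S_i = -64*3^i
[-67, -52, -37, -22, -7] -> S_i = -67 + 15*i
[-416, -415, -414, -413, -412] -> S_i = -416 + 1*i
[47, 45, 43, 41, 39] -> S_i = 47 + -2*i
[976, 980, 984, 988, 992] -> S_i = 976 + 4*i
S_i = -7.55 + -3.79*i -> [-7.55, -11.34, -15.13, -18.92, -22.71]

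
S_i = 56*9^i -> [56, 504, 4536, 40824, 367416]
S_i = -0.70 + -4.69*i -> [-0.7, -5.39, -10.08, -14.77, -19.46]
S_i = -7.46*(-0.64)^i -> [-7.46, 4.77, -3.06, 1.96, -1.25]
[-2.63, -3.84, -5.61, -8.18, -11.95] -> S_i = -2.63*1.46^i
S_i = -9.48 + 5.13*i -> [-9.48, -4.35, 0.78, 5.91, 11.04]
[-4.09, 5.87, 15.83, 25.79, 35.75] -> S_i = -4.09 + 9.96*i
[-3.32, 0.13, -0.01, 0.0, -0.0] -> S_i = -3.32*(-0.04)^i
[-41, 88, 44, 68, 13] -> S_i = Random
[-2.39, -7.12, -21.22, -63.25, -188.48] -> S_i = -2.39*2.98^i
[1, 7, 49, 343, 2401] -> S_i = 1*7^i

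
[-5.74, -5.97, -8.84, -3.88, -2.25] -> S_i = Random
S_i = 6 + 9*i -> [6, 15, 24, 33, 42]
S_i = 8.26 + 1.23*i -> [8.26, 9.49, 10.72, 11.95, 13.18]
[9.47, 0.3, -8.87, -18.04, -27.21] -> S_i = 9.47 + -9.17*i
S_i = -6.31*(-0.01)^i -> [-6.31, 0.06, -0.0, 0.0, -0.0]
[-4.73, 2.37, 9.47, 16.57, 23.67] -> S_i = -4.73 + 7.10*i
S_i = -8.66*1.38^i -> [-8.66, -11.95, -16.49, -22.76, -31.41]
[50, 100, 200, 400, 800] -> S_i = 50*2^i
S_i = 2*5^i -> [2, 10, 50, 250, 1250]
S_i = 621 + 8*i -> [621, 629, 637, 645, 653]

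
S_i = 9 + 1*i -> [9, 10, 11, 12, 13]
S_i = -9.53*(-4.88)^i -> [-9.53, 46.51, -226.95, 1107.52, -5404.71]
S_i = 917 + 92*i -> [917, 1009, 1101, 1193, 1285]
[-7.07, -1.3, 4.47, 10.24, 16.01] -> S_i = -7.07 + 5.77*i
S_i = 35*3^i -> [35, 105, 315, 945, 2835]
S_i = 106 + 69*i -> [106, 175, 244, 313, 382]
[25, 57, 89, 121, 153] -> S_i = 25 + 32*i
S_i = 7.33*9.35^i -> [7.33, 68.54, 640.81, 5991.54, 56020.94]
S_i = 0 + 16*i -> [0, 16, 32, 48, 64]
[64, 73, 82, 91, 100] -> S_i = 64 + 9*i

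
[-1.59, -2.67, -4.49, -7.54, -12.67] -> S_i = -1.59*1.68^i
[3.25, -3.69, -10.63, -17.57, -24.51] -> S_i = 3.25 + -6.94*i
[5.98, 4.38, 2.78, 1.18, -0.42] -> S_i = 5.98 + -1.60*i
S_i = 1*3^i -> [1, 3, 9, 27, 81]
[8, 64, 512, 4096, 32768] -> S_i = 8*8^i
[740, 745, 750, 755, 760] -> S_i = 740 + 5*i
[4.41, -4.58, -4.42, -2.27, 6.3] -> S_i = Random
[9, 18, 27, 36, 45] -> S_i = 9 + 9*i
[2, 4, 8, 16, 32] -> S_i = 2*2^i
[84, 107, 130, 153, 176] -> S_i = 84 + 23*i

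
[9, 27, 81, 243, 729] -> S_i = 9*3^i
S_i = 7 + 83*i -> [7, 90, 173, 256, 339]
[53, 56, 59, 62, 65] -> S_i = 53 + 3*i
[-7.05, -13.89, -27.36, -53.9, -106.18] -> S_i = -7.05*1.97^i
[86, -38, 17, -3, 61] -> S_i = Random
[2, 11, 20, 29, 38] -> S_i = 2 + 9*i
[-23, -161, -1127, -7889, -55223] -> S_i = -23*7^i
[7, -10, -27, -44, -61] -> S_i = 7 + -17*i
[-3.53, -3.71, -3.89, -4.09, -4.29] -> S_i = -3.53*1.05^i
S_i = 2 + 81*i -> [2, 83, 164, 245, 326]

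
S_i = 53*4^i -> [53, 212, 848, 3392, 13568]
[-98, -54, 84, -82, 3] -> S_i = Random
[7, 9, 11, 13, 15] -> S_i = 7 + 2*i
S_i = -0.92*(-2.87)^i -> [-0.92, 2.64, -7.58, 21.75, -62.42]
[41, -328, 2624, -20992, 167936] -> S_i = 41*-8^i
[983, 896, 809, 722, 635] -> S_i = 983 + -87*i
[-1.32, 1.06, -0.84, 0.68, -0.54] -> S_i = -1.32*(-0.80)^i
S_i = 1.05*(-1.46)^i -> [1.05, -1.53, 2.24, -3.27, 4.77]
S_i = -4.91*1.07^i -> [-4.91, -5.25, -5.62, -6.01, -6.44]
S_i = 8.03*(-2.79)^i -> [8.03, -22.4, 62.51, -174.39, 486.56]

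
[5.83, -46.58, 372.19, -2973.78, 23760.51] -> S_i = 5.83*(-7.99)^i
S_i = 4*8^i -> [4, 32, 256, 2048, 16384]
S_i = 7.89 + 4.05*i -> [7.89, 11.94, 15.99, 20.04, 24.09]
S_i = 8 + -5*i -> [8, 3, -2, -7, -12]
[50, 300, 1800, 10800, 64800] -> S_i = 50*6^i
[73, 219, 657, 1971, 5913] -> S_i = 73*3^i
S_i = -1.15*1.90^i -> [-1.15, -2.18, -4.15, -7.89, -14.99]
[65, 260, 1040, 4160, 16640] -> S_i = 65*4^i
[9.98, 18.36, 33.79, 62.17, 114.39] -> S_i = 9.98*1.84^i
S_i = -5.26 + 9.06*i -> [-5.26, 3.8, 12.86, 21.92, 30.98]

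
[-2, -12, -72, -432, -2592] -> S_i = -2*6^i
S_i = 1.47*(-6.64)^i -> [1.47, -9.76, 64.81, -430.35, 2857.52]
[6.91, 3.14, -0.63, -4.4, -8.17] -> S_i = 6.91 + -3.77*i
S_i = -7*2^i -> [-7, -14, -28, -56, -112]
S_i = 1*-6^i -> [1, -6, 36, -216, 1296]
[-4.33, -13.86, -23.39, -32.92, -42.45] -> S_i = -4.33 + -9.53*i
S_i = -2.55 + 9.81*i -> [-2.55, 7.26, 17.07, 26.88, 36.69]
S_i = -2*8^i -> [-2, -16, -128, -1024, -8192]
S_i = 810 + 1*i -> [810, 811, 812, 813, 814]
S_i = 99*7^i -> [99, 693, 4851, 33957, 237699]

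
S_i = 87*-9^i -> [87, -783, 7047, -63423, 570807]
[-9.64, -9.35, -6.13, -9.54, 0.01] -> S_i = Random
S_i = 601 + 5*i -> [601, 606, 611, 616, 621]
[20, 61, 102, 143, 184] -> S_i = 20 + 41*i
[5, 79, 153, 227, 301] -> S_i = 5 + 74*i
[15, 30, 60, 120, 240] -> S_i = 15*2^i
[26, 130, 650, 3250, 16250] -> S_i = 26*5^i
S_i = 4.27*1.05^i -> [4.27, 4.48, 4.71, 4.94, 5.19]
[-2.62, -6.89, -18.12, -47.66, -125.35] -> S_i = -2.62*2.63^i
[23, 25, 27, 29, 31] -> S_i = 23 + 2*i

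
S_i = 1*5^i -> [1, 5, 25, 125, 625]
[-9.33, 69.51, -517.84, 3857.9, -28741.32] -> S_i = -9.33*(-7.45)^i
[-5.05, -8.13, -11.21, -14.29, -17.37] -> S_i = -5.05 + -3.08*i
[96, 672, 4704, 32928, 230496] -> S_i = 96*7^i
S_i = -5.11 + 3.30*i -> [-5.11, -1.81, 1.49, 4.79, 8.09]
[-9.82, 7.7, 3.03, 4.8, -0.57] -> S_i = Random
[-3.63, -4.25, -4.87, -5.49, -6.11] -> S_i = -3.63 + -0.62*i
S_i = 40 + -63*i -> [40, -23, -86, -149, -212]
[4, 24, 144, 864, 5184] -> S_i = 4*6^i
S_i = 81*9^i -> [81, 729, 6561, 59049, 531441]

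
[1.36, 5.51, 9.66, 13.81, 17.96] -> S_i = 1.36 + 4.15*i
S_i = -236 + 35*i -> [-236, -201, -166, -131, -96]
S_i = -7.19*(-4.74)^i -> [-7.19, 34.08, -161.54, 765.71, -3629.46]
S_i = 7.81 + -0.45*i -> [7.81, 7.36, 6.91, 6.46, 6.01]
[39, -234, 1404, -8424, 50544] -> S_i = 39*-6^i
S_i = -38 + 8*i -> [-38, -30, -22, -14, -6]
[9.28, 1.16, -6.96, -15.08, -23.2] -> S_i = 9.28 + -8.12*i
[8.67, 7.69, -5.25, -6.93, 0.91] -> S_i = Random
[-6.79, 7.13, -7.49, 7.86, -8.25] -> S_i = -6.79*(-1.05)^i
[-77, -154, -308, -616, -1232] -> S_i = -77*2^i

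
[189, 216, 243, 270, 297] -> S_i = 189 + 27*i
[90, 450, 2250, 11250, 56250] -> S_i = 90*5^i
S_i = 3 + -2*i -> [3, 1, -1, -3, -5]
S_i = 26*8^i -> [26, 208, 1664, 13312, 106496]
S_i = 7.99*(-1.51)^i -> [7.99, -12.06, 18.22, -27.51, 41.54]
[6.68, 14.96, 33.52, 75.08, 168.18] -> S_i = 6.68*2.24^i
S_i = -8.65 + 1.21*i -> [-8.65, -7.44, -6.23, -5.02, -3.81]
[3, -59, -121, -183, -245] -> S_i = 3 + -62*i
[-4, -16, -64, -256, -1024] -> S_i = -4*4^i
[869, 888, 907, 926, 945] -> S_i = 869 + 19*i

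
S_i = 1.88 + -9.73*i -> [1.88, -7.85, -17.58, -27.31, -37.04]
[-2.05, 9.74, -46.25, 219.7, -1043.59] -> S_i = -2.05*(-4.75)^i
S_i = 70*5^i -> [70, 350, 1750, 8750, 43750]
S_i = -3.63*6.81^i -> [-3.63, -24.72, -168.35, -1146.43, -7807.2]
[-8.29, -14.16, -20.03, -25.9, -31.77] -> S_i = -8.29 + -5.87*i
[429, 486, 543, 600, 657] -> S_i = 429 + 57*i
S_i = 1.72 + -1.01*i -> [1.72, 0.71, -0.3, -1.31, -2.32]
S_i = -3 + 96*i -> [-3, 93, 189, 285, 381]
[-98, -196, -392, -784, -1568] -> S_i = -98*2^i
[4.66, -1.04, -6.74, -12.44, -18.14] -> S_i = 4.66 + -5.70*i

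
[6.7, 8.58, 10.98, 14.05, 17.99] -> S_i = 6.70*1.28^i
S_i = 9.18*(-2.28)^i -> [9.18, -20.93, 47.72, -108.8, 248.07]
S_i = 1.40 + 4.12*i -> [1.4, 5.52, 9.64, 13.76, 17.88]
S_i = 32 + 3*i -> [32, 35, 38, 41, 44]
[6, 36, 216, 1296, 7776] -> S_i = 6*6^i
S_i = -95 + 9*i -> [-95, -86, -77, -68, -59]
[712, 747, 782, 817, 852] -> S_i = 712 + 35*i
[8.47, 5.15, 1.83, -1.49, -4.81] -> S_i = 8.47 + -3.32*i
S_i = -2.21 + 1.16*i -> [-2.21, -1.05, 0.11, 1.27, 2.43]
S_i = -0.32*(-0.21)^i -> [-0.32, 0.07, -0.01, 0.0, -0.0]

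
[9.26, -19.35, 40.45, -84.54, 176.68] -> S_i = 9.26*(-2.09)^i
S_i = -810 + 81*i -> [-810, -729, -648, -567, -486]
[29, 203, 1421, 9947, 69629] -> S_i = 29*7^i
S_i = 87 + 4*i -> [87, 91, 95, 99, 103]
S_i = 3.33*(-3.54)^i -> [3.33, -11.79, 41.73, -147.73, 522.95]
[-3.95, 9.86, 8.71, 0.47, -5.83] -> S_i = Random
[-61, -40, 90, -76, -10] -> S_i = Random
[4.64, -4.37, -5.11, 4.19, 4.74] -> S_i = Random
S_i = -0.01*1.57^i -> [-0.01, -0.02, -0.02, -0.04, -0.06]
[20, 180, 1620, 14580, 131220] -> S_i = 20*9^i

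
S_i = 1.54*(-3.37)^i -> [1.54, -5.19, 17.49, -58.94, 198.63]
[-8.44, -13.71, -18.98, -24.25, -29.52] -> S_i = -8.44 + -5.27*i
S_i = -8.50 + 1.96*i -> [-8.5, -6.54, -4.58, -2.62, -0.66]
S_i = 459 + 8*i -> [459, 467, 475, 483, 491]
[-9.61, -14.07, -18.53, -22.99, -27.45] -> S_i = -9.61 + -4.46*i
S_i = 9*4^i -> [9, 36, 144, 576, 2304]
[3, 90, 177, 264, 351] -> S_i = 3 + 87*i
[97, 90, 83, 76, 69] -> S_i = 97 + -7*i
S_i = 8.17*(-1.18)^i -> [8.17, -9.64, 11.38, -13.42, 15.84]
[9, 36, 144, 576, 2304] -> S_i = 9*4^i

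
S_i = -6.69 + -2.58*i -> [-6.69, -9.27, -11.85, -14.43, -17.01]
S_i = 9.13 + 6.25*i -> [9.13, 15.38, 21.63, 27.88, 34.13]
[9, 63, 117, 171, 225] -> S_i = 9 + 54*i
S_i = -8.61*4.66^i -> [-8.61, -40.12, -186.97, -871.29, -4060.19]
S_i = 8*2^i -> [8, 16, 32, 64, 128]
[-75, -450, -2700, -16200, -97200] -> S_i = -75*6^i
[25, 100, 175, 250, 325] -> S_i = 25 + 75*i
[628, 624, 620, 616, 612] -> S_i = 628 + -4*i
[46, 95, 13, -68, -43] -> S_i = Random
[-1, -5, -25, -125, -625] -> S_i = -1*5^i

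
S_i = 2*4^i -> [2, 8, 32, 128, 512]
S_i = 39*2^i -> [39, 78, 156, 312, 624]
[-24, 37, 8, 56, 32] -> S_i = Random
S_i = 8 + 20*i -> [8, 28, 48, 68, 88]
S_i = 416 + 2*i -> [416, 418, 420, 422, 424]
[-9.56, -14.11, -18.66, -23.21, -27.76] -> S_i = -9.56 + -4.55*i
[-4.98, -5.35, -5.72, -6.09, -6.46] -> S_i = -4.98 + -0.37*i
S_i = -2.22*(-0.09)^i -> [-2.22, 0.2, -0.02, 0.0, -0.0]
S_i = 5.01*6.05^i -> [5.01, 30.31, 183.38, 1109.44, 6712.11]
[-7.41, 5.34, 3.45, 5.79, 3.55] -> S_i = Random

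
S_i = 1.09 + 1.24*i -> [1.09, 2.33, 3.57, 4.81, 6.05]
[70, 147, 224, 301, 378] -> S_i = 70 + 77*i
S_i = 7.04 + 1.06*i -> [7.04, 8.1, 9.16, 10.22, 11.28]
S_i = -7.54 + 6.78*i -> [-7.54, -0.76, 6.02, 12.8, 19.58]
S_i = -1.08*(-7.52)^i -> [-1.08, 8.12, -61.07, 459.28, -3453.78]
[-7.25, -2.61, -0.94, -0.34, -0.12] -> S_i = -7.25*0.36^i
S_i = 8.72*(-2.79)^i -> [8.72, -24.33, 67.88, -189.38, 528.36]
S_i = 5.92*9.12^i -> [5.92, 53.99, 492.39, 4490.62, 40954.45]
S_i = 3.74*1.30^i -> [3.74, 4.86, 6.32, 8.22, 10.68]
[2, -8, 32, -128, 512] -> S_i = 2*-4^i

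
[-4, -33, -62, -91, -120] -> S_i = -4 + -29*i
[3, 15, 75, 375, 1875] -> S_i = 3*5^i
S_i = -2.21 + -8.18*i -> [-2.21, -10.39, -18.57, -26.75, -34.93]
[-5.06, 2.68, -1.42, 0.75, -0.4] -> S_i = -5.06*(-0.53)^i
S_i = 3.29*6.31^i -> [3.29, 20.76, 130.99, 826.58, 5215.71]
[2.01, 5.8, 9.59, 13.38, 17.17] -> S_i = 2.01 + 3.79*i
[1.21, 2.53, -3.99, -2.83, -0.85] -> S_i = Random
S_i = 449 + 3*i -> [449, 452, 455, 458, 461]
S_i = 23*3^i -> [23, 69, 207, 621, 1863]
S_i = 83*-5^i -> [83, -415, 2075, -10375, 51875]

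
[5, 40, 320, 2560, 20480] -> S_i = 5*8^i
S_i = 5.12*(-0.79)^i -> [5.12, -4.04, 3.2, -2.52, 1.99]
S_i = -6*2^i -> [-6, -12, -24, -48, -96]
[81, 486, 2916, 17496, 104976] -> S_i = 81*6^i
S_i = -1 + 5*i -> [-1, 4, 9, 14, 19]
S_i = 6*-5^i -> [6, -30, 150, -750, 3750]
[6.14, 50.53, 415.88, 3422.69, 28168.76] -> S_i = 6.14*8.23^i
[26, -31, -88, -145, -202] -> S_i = 26 + -57*i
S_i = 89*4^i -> [89, 356, 1424, 5696, 22784]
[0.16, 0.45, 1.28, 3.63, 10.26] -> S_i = 0.16*2.83^i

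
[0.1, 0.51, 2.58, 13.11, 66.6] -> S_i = 0.10*5.08^i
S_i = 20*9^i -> [20, 180, 1620, 14580, 131220]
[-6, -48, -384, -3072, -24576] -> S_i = -6*8^i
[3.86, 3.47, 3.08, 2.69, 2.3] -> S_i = 3.86 + -0.39*i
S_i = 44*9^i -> [44, 396, 3564, 32076, 288684]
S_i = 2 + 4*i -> [2, 6, 10, 14, 18]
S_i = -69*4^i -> [-69, -276, -1104, -4416, -17664]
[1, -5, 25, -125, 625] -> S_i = 1*-5^i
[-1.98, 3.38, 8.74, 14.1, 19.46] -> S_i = -1.98 + 5.36*i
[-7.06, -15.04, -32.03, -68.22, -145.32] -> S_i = -7.06*2.13^i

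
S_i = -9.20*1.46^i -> [-9.2, -13.43, -19.61, -28.63, -41.8]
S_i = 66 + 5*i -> [66, 71, 76, 81, 86]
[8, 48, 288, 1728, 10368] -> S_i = 8*6^i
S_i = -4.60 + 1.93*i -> [-4.6, -2.67, -0.74, 1.19, 3.12]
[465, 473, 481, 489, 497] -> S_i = 465 + 8*i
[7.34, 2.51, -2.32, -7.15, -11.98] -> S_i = 7.34 + -4.83*i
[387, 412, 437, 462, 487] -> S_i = 387 + 25*i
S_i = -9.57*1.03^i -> [-9.57, -9.86, -10.15, -10.46, -10.77]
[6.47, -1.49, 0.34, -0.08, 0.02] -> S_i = 6.47*(-0.23)^i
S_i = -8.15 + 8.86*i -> [-8.15, 0.71, 9.57, 18.43, 27.29]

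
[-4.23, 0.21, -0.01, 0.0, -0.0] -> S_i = -4.23*(-0.05)^i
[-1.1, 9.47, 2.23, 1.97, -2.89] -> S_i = Random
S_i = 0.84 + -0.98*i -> [0.84, -0.14, -1.12, -2.1, -3.08]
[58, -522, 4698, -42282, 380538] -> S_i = 58*-9^i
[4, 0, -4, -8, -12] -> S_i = 4 + -4*i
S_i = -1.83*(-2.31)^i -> [-1.83, 4.23, -9.77, 22.56, -52.11]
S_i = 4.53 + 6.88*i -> [4.53, 11.41, 18.29, 25.17, 32.05]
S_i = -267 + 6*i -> [-267, -261, -255, -249, -243]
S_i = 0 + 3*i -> [0, 3, 6, 9, 12]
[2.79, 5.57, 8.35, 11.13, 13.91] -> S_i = 2.79 + 2.78*i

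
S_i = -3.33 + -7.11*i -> [-3.33, -10.44, -17.55, -24.66, -31.77]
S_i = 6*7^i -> [6, 42, 294, 2058, 14406]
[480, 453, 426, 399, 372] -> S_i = 480 + -27*i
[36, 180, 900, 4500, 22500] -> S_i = 36*5^i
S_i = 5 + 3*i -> [5, 8, 11, 14, 17]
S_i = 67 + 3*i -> [67, 70, 73, 76, 79]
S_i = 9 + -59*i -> [9, -50, -109, -168, -227]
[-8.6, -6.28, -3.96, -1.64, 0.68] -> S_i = -8.60 + 2.32*i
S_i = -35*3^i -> [-35, -105, -315, -945, -2835]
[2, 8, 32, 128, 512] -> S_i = 2*4^i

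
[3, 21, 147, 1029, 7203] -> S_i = 3*7^i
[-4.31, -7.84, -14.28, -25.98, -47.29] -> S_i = -4.31*1.82^i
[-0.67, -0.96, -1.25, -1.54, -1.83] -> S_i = -0.67 + -0.29*i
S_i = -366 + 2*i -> [-366, -364, -362, -360, -358]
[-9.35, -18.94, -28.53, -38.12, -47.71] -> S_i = -9.35 + -9.59*i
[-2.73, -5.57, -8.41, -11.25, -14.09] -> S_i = -2.73 + -2.84*i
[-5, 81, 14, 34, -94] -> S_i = Random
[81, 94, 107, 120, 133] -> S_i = 81 + 13*i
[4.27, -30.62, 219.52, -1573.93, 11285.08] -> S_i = 4.27*(-7.17)^i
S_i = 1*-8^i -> [1, -8, 64, -512, 4096]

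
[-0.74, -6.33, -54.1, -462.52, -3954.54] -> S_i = -0.74*8.55^i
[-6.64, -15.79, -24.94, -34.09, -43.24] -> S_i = -6.64 + -9.15*i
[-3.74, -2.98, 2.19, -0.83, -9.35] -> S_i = Random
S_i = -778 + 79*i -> [-778, -699, -620, -541, -462]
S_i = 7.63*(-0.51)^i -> [7.63, -3.89, 1.98, -1.01, 0.52]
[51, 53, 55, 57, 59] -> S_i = 51 + 2*i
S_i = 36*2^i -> [36, 72, 144, 288, 576]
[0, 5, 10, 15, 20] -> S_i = 0 + 5*i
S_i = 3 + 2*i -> [3, 5, 7, 9, 11]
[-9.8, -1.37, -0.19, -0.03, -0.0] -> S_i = -9.80*0.14^i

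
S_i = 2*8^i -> [2, 16, 128, 1024, 8192]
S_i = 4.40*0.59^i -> [4.4, 2.6, 1.53, 0.9, 0.53]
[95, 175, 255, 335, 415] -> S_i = 95 + 80*i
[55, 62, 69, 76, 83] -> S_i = 55 + 7*i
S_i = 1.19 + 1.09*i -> [1.19, 2.28, 3.37, 4.46, 5.55]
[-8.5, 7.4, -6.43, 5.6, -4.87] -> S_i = -8.50*(-0.87)^i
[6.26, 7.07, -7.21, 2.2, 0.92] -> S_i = Random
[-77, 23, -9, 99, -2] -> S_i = Random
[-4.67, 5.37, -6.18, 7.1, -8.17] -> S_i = -4.67*(-1.15)^i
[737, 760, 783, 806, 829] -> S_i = 737 + 23*i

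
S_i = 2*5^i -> [2, 10, 50, 250, 1250]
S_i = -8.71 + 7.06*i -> [-8.71, -1.65, 5.41, 12.47, 19.53]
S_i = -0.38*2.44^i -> [-0.38, -0.93, -2.26, -5.52, -13.47]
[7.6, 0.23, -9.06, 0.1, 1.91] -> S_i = Random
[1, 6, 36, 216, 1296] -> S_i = 1*6^i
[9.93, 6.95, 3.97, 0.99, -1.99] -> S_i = 9.93 + -2.98*i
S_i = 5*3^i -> [5, 15, 45, 135, 405]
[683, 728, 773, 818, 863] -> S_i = 683 + 45*i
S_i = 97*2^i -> [97, 194, 388, 776, 1552]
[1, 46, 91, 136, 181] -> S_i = 1 + 45*i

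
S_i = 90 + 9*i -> [90, 99, 108, 117, 126]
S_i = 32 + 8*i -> [32, 40, 48, 56, 64]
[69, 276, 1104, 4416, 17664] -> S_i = 69*4^i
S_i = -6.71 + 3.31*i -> [-6.71, -3.4, -0.09, 3.22, 6.53]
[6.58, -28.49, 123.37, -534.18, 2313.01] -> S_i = 6.58*(-4.33)^i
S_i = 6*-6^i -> [6, -36, 216, -1296, 7776]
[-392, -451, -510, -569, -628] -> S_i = -392 + -59*i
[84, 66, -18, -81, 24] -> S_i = Random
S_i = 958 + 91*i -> [958, 1049, 1140, 1231, 1322]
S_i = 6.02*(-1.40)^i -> [6.02, -8.43, 11.8, -16.52, 23.13]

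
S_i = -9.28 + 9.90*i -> [-9.28, 0.62, 10.52, 20.42, 30.32]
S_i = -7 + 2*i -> [-7, -5, -3, -1, 1]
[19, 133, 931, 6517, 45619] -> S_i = 19*7^i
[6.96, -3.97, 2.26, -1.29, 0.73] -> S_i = 6.96*(-0.57)^i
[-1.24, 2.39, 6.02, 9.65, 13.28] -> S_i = -1.24 + 3.63*i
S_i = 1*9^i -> [1, 9, 81, 729, 6561]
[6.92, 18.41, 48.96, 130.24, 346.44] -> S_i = 6.92*2.66^i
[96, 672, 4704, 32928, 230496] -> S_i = 96*7^i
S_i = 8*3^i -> [8, 24, 72, 216, 648]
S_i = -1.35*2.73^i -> [-1.35, -3.69, -10.06, -27.47, -74.99]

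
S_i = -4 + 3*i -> [-4, -1, 2, 5, 8]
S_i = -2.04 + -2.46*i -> [-2.04, -4.5, -6.96, -9.42, -11.88]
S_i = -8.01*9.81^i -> [-8.01, -78.58, -770.85, -7562.05, -74183.71]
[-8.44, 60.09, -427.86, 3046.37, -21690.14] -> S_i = -8.44*(-7.12)^i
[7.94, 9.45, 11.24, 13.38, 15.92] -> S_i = 7.94*1.19^i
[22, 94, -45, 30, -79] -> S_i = Random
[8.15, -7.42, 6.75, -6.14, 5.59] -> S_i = 8.15*(-0.91)^i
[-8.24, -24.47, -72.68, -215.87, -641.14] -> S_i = -8.24*2.97^i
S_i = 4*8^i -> [4, 32, 256, 2048, 16384]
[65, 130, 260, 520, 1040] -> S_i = 65*2^i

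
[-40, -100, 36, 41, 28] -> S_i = Random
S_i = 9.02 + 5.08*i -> [9.02, 14.1, 19.18, 24.26, 29.34]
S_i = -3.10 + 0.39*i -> [-3.1, -2.71, -2.32, -1.93, -1.54]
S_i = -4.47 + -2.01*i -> [-4.47, -6.48, -8.49, -10.5, -12.51]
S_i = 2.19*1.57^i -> [2.19, 3.44, 5.4, 8.48, 13.31]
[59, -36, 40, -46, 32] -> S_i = Random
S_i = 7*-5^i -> [7, -35, 175, -875, 4375]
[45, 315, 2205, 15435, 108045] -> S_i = 45*7^i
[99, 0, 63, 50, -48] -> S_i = Random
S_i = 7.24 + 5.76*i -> [7.24, 13.0, 18.76, 24.52, 30.28]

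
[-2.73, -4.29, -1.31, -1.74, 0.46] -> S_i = Random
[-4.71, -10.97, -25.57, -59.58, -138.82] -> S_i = -4.71*2.33^i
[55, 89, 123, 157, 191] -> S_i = 55 + 34*i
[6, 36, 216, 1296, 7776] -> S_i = 6*6^i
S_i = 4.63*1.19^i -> [4.63, 5.51, 6.56, 7.8, 9.28]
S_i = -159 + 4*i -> [-159, -155, -151, -147, -143]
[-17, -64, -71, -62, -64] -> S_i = Random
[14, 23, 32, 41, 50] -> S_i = 14 + 9*i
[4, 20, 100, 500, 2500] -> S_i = 4*5^i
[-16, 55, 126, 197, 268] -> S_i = -16 + 71*i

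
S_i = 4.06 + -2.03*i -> [4.06, 2.03, 0.0, -2.03, -4.06]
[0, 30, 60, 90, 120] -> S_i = 0 + 30*i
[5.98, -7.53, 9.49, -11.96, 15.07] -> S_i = 5.98*(-1.26)^i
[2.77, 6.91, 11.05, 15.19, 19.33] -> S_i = 2.77 + 4.14*i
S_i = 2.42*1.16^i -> [2.42, 2.81, 3.26, 3.78, 4.38]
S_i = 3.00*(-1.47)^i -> [3.0, -4.41, 6.48, -9.53, 14.01]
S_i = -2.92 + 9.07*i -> [-2.92, 6.15, 15.22, 24.29, 33.36]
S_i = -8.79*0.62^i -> [-8.79, -5.45, -3.38, -2.09, -1.3]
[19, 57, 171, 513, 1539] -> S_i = 19*3^i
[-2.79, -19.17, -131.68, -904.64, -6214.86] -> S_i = -2.79*6.87^i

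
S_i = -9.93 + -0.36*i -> [-9.93, -10.29, -10.65, -11.01, -11.37]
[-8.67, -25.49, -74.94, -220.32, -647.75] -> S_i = -8.67*2.94^i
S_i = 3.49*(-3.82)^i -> [3.49, -13.33, 50.93, -194.54, 743.15]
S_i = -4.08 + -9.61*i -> [-4.08, -13.69, -23.3, -32.91, -42.52]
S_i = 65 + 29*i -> [65, 94, 123, 152, 181]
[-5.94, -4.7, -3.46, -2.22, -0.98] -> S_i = -5.94 + 1.24*i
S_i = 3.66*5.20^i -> [3.66, 19.03, 98.97, 514.63, 2676.05]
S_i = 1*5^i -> [1, 5, 25, 125, 625]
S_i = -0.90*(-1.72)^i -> [-0.9, 1.55, -2.66, 4.58, -7.88]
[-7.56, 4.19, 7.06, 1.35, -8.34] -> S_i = Random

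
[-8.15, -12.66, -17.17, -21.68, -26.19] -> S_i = -8.15 + -4.51*i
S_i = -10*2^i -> [-10, -20, -40, -80, -160]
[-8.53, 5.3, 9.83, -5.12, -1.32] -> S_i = Random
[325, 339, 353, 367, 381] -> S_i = 325 + 14*i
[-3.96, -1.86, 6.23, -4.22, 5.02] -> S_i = Random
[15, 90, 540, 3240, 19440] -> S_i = 15*6^i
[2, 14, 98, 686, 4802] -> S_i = 2*7^i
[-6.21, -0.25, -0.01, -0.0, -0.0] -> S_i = -6.21*0.04^i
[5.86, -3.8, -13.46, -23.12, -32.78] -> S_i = 5.86 + -9.66*i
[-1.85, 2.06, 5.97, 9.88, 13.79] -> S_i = -1.85 + 3.91*i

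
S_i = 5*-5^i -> [5, -25, 125, -625, 3125]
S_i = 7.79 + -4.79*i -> [7.79, 3.0, -1.79, -6.58, -11.37]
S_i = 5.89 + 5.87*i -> [5.89, 11.76, 17.63, 23.5, 29.37]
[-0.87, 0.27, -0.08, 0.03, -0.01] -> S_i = -0.87*(-0.31)^i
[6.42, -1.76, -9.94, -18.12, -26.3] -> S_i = 6.42 + -8.18*i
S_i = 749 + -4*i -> [749, 745, 741, 737, 733]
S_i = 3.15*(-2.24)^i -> [3.15, -7.06, 15.81, -35.4, 79.31]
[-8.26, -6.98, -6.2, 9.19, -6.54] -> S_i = Random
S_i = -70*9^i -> [-70, -630, -5670, -51030, -459270]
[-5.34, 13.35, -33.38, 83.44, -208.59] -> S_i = -5.34*(-2.50)^i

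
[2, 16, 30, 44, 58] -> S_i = 2 + 14*i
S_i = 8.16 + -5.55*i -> [8.16, 2.61, -2.94, -8.49, -14.04]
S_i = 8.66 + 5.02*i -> [8.66, 13.68, 18.7, 23.72, 28.74]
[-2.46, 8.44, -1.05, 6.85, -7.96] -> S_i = Random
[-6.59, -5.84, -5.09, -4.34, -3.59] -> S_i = -6.59 + 0.75*i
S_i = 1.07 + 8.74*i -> [1.07, 9.81, 18.55, 27.29, 36.03]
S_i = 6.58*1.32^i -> [6.58, 8.69, 11.46, 15.13, 19.98]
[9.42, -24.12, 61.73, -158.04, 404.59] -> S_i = 9.42*(-2.56)^i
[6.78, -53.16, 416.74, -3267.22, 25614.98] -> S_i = 6.78*(-7.84)^i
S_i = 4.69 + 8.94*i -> [4.69, 13.63, 22.57, 31.51, 40.45]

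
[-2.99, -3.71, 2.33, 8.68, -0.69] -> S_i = Random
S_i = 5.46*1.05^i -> [5.46, 5.73, 6.02, 6.32, 6.64]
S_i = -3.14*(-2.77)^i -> [-3.14, 8.7, -24.09, 66.74, -184.86]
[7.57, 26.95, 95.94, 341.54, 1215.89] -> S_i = 7.57*3.56^i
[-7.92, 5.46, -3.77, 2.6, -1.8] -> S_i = -7.92*(-0.69)^i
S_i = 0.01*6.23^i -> [0.01, 0.06, 0.39, 2.42, 15.06]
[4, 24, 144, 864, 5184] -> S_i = 4*6^i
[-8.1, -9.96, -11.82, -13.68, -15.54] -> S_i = -8.10 + -1.86*i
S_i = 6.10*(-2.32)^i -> [6.1, -14.15, 32.83, -76.17, 176.72]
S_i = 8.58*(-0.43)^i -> [8.58, -3.69, 1.59, -0.68, 0.29]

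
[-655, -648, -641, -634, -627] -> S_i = -655 + 7*i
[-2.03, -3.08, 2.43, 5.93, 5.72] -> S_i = Random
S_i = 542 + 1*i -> [542, 543, 544, 545, 546]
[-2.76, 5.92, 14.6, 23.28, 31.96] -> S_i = -2.76 + 8.68*i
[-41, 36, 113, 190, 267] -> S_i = -41 + 77*i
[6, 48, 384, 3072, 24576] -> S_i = 6*8^i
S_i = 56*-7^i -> [56, -392, 2744, -19208, 134456]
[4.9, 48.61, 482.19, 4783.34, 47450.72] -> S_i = 4.90*9.92^i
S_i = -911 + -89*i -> [-911, -1000, -1089, -1178, -1267]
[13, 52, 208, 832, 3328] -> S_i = 13*4^i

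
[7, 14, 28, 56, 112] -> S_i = 7*2^i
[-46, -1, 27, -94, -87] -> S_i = Random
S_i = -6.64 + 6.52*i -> [-6.64, -0.12, 6.4, 12.92, 19.44]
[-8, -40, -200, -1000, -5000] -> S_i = -8*5^i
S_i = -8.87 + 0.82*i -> [-8.87, -8.05, -7.23, -6.41, -5.59]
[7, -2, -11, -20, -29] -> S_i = 7 + -9*i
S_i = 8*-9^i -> [8, -72, 648, -5832, 52488]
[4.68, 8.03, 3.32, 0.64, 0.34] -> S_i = Random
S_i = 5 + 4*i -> [5, 9, 13, 17, 21]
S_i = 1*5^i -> [1, 5, 25, 125, 625]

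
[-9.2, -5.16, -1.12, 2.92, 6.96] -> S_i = -9.20 + 4.04*i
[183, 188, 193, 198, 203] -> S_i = 183 + 5*i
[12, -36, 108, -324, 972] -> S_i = 12*-3^i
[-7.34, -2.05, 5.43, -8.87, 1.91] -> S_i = Random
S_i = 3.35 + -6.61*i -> [3.35, -3.26, -9.87, -16.48, -23.09]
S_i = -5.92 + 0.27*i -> [-5.92, -5.65, -5.38, -5.11, -4.84]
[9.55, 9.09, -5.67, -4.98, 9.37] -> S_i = Random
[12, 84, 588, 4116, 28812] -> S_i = 12*7^i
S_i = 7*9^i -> [7, 63, 567, 5103, 45927]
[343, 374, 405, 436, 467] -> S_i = 343 + 31*i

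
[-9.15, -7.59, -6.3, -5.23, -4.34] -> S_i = -9.15*0.83^i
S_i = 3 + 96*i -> [3, 99, 195, 291, 387]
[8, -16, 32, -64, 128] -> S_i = 8*-2^i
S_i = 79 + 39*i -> [79, 118, 157, 196, 235]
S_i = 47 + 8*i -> [47, 55, 63, 71, 79]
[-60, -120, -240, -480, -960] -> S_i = -60*2^i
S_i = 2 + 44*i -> [2, 46, 90, 134, 178]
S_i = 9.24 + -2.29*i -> [9.24, 6.95, 4.66, 2.37, 0.08]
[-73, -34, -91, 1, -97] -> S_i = Random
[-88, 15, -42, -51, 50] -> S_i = Random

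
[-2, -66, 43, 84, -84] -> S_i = Random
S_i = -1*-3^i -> [-1, 3, -9, 27, -81]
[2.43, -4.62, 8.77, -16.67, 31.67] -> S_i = 2.43*(-1.90)^i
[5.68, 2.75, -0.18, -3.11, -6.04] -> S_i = 5.68 + -2.93*i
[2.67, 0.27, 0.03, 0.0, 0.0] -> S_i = 2.67*0.10^i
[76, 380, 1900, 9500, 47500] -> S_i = 76*5^i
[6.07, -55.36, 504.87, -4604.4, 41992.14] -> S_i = 6.07*(-9.12)^i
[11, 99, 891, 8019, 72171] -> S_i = 11*9^i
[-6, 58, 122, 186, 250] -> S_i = -6 + 64*i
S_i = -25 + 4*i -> [-25, -21, -17, -13, -9]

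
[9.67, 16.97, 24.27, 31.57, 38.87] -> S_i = 9.67 + 7.30*i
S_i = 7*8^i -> [7, 56, 448, 3584, 28672]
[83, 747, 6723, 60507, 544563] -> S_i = 83*9^i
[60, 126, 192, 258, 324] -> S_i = 60 + 66*i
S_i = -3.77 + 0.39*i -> [-3.77, -3.38, -2.99, -2.6, -2.21]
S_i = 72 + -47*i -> [72, 25, -22, -69, -116]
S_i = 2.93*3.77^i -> [2.93, 11.05, 41.64, 157.0, 591.88]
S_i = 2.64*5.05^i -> [2.64, 13.33, 67.33, 340.0, 1717.0]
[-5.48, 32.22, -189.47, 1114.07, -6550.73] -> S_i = -5.48*(-5.88)^i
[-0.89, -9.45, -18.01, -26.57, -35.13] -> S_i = -0.89 + -8.56*i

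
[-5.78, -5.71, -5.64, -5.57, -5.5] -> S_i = -5.78 + 0.07*i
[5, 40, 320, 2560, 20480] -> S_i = 5*8^i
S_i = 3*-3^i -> [3, -9, 27, -81, 243]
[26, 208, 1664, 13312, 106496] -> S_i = 26*8^i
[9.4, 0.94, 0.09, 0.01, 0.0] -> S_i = 9.40*0.10^i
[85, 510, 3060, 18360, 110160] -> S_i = 85*6^i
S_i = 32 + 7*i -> [32, 39, 46, 53, 60]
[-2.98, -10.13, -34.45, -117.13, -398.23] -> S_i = -2.98*3.40^i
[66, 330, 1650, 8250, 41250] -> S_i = 66*5^i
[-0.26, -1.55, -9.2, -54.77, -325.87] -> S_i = -0.26*5.95^i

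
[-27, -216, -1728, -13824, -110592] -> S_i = -27*8^i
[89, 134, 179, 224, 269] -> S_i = 89 + 45*i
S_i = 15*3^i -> [15, 45, 135, 405, 1215]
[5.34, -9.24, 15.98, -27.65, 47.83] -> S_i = 5.34*(-1.73)^i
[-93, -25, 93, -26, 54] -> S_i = Random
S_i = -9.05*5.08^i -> [-9.05, -45.97, -233.55, -1186.42, -6027.03]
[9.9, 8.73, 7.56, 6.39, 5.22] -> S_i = 9.90 + -1.17*i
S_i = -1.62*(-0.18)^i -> [-1.62, 0.29, -0.05, 0.01, -0.0]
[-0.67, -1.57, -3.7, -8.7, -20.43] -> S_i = -0.67*2.35^i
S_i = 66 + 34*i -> [66, 100, 134, 168, 202]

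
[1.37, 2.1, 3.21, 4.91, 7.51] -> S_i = 1.37*1.53^i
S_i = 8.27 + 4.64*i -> [8.27, 12.91, 17.55, 22.19, 26.83]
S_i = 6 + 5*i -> [6, 11, 16, 21, 26]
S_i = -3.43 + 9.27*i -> [-3.43, 5.84, 15.11, 24.38, 33.65]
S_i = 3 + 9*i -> [3, 12, 21, 30, 39]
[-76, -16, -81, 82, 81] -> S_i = Random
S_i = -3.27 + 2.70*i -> [-3.27, -0.57, 2.13, 4.83, 7.53]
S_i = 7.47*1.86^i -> [7.47, 13.89, 25.84, 48.07, 89.41]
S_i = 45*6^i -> [45, 270, 1620, 9720, 58320]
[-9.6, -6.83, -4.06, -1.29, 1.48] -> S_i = -9.60 + 2.77*i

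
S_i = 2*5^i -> [2, 10, 50, 250, 1250]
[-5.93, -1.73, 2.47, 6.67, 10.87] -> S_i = -5.93 + 4.20*i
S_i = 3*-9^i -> [3, -27, 243, -2187, 19683]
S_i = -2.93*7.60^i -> [-2.93, -22.27, -169.24, -1286.2, -9775.12]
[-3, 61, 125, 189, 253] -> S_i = -3 + 64*i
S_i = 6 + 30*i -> [6, 36, 66, 96, 126]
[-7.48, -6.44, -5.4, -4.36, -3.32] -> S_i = -7.48 + 1.04*i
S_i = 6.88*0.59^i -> [6.88, 4.06, 2.39, 1.41, 0.83]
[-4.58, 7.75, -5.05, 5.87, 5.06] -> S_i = Random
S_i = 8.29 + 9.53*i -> [8.29, 17.82, 27.35, 36.88, 46.41]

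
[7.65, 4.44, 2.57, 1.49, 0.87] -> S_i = 7.65*0.58^i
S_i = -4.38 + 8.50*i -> [-4.38, 4.12, 12.62, 21.12, 29.62]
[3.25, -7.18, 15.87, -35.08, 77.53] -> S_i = 3.25*(-2.21)^i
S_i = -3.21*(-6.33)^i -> [-3.21, 20.32, -128.62, 814.17, -5153.71]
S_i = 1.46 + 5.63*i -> [1.46, 7.09, 12.72, 18.35, 23.98]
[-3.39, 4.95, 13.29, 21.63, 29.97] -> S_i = -3.39 + 8.34*i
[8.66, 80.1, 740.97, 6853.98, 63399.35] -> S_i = 8.66*9.25^i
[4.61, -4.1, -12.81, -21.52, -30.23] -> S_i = 4.61 + -8.71*i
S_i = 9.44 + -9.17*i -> [9.44, 0.27, -8.9, -18.07, -27.24]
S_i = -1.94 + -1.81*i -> [-1.94, -3.75, -5.56, -7.37, -9.18]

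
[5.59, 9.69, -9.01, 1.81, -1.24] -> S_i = Random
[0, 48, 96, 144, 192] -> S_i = 0 + 48*i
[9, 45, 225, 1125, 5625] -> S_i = 9*5^i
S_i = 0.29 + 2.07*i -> [0.29, 2.36, 4.43, 6.5, 8.57]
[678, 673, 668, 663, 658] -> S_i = 678 + -5*i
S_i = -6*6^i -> [-6, -36, -216, -1296, -7776]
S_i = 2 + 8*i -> [2, 10, 18, 26, 34]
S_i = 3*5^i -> [3, 15, 75, 375, 1875]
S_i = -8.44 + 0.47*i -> [-8.44, -7.97, -7.5, -7.03, -6.56]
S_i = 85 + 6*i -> [85, 91, 97, 103, 109]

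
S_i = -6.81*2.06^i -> [-6.81, -14.03, -28.9, -59.53, -122.64]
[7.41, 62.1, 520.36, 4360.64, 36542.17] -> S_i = 7.41*8.38^i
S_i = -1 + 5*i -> [-1, 4, 9, 14, 19]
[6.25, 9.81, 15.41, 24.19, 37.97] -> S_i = 6.25*1.57^i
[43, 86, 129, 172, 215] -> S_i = 43 + 43*i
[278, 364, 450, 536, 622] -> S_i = 278 + 86*i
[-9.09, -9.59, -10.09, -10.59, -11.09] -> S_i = -9.09 + -0.50*i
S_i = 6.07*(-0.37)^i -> [6.07, -2.25, 0.83, -0.31, 0.11]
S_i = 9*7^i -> [9, 63, 441, 3087, 21609]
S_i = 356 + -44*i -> [356, 312, 268, 224, 180]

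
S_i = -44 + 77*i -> [-44, 33, 110, 187, 264]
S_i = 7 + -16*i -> [7, -9, -25, -41, -57]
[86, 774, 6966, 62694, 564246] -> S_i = 86*9^i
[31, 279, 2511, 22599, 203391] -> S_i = 31*9^i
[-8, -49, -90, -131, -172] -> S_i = -8 + -41*i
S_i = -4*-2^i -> [-4, 8, -16, 32, -64]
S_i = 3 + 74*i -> [3, 77, 151, 225, 299]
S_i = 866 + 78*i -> [866, 944, 1022, 1100, 1178]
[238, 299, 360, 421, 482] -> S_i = 238 + 61*i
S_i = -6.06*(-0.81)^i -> [-6.06, 4.91, -3.98, 3.22, -2.61]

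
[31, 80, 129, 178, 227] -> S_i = 31 + 49*i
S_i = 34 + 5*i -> [34, 39, 44, 49, 54]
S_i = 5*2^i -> [5, 10, 20, 40, 80]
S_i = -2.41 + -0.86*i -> [-2.41, -3.27, -4.13, -4.99, -5.85]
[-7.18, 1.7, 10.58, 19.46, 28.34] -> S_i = -7.18 + 8.88*i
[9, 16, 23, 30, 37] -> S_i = 9 + 7*i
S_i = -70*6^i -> [-70, -420, -2520, -15120, -90720]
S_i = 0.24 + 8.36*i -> [0.24, 8.6, 16.96, 25.32, 33.68]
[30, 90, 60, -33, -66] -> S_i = Random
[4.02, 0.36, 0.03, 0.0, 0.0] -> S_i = 4.02*0.09^i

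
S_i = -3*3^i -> [-3, -9, -27, -81, -243]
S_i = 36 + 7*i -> [36, 43, 50, 57, 64]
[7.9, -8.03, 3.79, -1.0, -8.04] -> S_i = Random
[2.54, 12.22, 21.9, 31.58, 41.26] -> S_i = 2.54 + 9.68*i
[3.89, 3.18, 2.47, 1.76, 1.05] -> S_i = 3.89 + -0.71*i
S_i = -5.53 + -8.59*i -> [-5.53, -14.12, -22.71, -31.3, -39.89]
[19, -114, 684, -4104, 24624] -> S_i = 19*-6^i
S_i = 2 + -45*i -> [2, -43, -88, -133, -178]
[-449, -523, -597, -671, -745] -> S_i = -449 + -74*i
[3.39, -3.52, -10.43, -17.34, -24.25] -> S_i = 3.39 + -6.91*i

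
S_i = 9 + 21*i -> [9, 30, 51, 72, 93]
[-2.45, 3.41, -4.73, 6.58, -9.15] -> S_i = -2.45*(-1.39)^i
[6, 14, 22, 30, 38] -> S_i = 6 + 8*i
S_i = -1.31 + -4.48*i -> [-1.31, -5.79, -10.27, -14.75, -19.23]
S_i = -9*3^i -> [-9, -27, -81, -243, -729]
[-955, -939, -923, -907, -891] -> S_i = -955 + 16*i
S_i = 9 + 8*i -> [9, 17, 25, 33, 41]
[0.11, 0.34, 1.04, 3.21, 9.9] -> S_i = 0.11*3.08^i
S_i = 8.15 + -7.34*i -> [8.15, 0.81, -6.53, -13.87, -21.21]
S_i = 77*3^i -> [77, 231, 693, 2079, 6237]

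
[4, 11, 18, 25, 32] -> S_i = 4 + 7*i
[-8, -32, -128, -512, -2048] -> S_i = -8*4^i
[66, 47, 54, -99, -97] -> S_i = Random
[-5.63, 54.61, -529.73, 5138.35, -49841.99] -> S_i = -5.63*(-9.70)^i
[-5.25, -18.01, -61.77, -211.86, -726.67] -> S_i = -5.25*3.43^i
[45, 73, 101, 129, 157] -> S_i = 45 + 28*i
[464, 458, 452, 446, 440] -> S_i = 464 + -6*i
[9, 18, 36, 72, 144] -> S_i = 9*2^i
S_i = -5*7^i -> [-5, -35, -245, -1715, -12005]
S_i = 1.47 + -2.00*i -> [1.47, -0.53, -2.53, -4.53, -6.53]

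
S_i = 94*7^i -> [94, 658, 4606, 32242, 225694]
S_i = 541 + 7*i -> [541, 548, 555, 562, 569]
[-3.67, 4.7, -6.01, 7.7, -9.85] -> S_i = -3.67*(-1.28)^i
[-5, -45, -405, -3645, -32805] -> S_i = -5*9^i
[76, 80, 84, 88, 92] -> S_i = 76 + 4*i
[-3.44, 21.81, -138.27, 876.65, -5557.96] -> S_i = -3.44*(-6.34)^i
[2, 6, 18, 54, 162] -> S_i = 2*3^i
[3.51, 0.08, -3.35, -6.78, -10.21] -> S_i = 3.51 + -3.43*i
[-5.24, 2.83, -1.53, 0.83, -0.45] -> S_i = -5.24*(-0.54)^i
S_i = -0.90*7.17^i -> [-0.9, -6.45, -46.27, -331.74, -2378.59]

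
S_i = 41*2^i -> [41, 82, 164, 328, 656]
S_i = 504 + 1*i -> [504, 505, 506, 507, 508]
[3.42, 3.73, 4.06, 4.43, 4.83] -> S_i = 3.42*1.09^i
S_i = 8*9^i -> [8, 72, 648, 5832, 52488]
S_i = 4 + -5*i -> [4, -1, -6, -11, -16]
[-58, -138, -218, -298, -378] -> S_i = -58 + -80*i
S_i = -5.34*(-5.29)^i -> [-5.34, 28.25, -149.44, 790.51, -4181.81]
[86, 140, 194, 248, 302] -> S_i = 86 + 54*i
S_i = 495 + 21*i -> [495, 516, 537, 558, 579]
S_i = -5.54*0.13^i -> [-5.54, -0.72, -0.09, -0.01, -0.0]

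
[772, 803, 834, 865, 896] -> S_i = 772 + 31*i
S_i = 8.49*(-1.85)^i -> [8.49, -15.71, 29.06, -53.76, 99.45]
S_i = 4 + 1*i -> [4, 5, 6, 7, 8]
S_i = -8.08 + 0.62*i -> [-8.08, -7.46, -6.84, -6.22, -5.6]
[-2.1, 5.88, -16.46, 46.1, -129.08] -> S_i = -2.10*(-2.80)^i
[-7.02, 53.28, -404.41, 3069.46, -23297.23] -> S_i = -7.02*(-7.59)^i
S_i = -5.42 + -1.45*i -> [-5.42, -6.87, -8.32, -9.77, -11.22]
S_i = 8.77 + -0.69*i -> [8.77, 8.08, 7.39, 6.7, 6.01]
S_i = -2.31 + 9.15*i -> [-2.31, 6.84, 15.99, 25.14, 34.29]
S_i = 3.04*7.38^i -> [3.04, 22.44, 165.57, 1221.92, 9017.77]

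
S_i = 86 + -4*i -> [86, 82, 78, 74, 70]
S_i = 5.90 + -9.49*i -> [5.9, -3.59, -13.08, -22.57, -32.06]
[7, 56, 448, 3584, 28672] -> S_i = 7*8^i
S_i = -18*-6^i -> [-18, 108, -648, 3888, -23328]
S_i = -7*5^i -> [-7, -35, -175, -875, -4375]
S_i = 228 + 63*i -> [228, 291, 354, 417, 480]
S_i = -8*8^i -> [-8, -64, -512, -4096, -32768]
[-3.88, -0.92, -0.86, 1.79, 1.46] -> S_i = Random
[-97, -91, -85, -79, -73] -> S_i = -97 + 6*i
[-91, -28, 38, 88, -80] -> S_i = Random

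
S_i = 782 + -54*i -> [782, 728, 674, 620, 566]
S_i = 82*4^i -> [82, 328, 1312, 5248, 20992]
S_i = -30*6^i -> [-30, -180, -1080, -6480, -38880]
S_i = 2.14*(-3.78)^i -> [2.14, -8.09, 30.58, -115.58, 436.9]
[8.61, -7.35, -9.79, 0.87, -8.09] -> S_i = Random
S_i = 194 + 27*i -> [194, 221, 248, 275, 302]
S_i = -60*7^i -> [-60, -420, -2940, -20580, -144060]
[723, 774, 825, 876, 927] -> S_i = 723 + 51*i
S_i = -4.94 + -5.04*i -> [-4.94, -9.98, -15.02, -20.06, -25.1]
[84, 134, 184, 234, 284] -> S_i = 84 + 50*i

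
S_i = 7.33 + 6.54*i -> [7.33, 13.87, 20.41, 26.95, 33.49]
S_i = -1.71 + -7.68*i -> [-1.71, -9.39, -17.07, -24.75, -32.43]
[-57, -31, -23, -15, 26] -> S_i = Random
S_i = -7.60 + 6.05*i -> [-7.6, -1.55, 4.5, 10.55, 16.6]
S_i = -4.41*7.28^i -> [-4.41, -32.1, -233.72, -1701.5, -12386.94]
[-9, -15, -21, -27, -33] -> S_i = -9 + -6*i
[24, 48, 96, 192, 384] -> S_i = 24*2^i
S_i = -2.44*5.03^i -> [-2.44, -12.27, -61.73, -310.52, -1561.93]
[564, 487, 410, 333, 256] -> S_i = 564 + -77*i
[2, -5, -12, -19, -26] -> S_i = 2 + -7*i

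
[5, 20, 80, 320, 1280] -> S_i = 5*4^i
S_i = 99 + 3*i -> [99, 102, 105, 108, 111]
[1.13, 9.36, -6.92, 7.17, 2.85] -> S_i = Random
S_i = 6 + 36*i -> [6, 42, 78, 114, 150]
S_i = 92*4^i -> [92, 368, 1472, 5888, 23552]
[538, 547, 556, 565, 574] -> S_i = 538 + 9*i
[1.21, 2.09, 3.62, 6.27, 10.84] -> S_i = 1.21*1.73^i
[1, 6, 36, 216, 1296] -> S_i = 1*6^i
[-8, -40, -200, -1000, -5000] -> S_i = -8*5^i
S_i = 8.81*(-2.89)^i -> [8.81, -25.46, 73.58, -212.65, 614.56]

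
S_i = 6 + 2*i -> [6, 8, 10, 12, 14]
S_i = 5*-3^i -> [5, -15, 45, -135, 405]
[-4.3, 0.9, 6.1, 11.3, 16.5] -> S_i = -4.30 + 5.20*i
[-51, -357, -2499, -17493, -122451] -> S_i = -51*7^i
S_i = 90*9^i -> [90, 810, 7290, 65610, 590490]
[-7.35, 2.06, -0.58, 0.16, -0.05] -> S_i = -7.35*(-0.28)^i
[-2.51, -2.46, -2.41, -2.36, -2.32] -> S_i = -2.51*0.98^i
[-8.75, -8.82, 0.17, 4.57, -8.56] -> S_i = Random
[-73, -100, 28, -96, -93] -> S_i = Random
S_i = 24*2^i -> [24, 48, 96, 192, 384]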